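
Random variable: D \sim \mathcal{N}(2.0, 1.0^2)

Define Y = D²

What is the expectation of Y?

Using E[X²] = Var(X) + (E[X])²:
E[D] = 2
Var(D) = 1.0^2 = 1
E[D²] = 1 + 2² = 1 + 4 = 5

5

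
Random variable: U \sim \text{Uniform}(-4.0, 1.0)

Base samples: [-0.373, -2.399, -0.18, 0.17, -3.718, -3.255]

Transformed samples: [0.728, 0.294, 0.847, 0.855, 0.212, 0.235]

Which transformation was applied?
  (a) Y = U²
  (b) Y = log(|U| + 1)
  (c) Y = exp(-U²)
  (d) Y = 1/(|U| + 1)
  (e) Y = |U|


Checking option (d) Y = 1/(|U| + 1):
  U = -0.373 -> Y = 0.728 ✓
  U = -2.399 -> Y = 0.294 ✓
  U = -0.18 -> Y = 0.847 ✓
All samples match this transformation.

(d) 1/(|U| + 1)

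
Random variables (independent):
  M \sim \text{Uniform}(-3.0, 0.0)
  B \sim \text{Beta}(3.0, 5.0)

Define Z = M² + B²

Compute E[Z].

E[Z] = E[M²] + E[B²]
E[M²] = Var(M) + E[M]² = 0.75 + 2.25 = 3
E[B²] = Var(B) + E[B]² = 0.026041667 + 0.140625 = 0.16666667
E[Z] = 3 + 0.16666667 = 3.1666667

3.1666667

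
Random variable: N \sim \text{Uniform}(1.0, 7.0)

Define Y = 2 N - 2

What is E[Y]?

For Y = 2N - 2:
E[Y] = 2 * E[N] - 2
E[N] = (1 + 7)/2 = 4
E[Y] = 2 * 4 - 2 = 6

6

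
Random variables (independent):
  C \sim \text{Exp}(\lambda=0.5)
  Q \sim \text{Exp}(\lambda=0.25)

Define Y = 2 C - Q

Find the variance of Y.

For independent RVs: Var(aX + bY) = a²Var(X) + b²Var(Y)
Var(C) = 4
Var(Q) = 16
Var(Y) = 2²*4 + (-1)²*16
= 4*4 + 1*16 = 32

32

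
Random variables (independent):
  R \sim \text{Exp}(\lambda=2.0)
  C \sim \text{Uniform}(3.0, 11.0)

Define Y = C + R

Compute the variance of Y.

For independent RVs: Var(aX + bY) = a²Var(X) + b²Var(Y)
Var(R) = 0.25
Var(C) = 5.3333333
Var(Y) = 1²*0.25 + 1²*5.3333333
= 1*0.25 + 1*5.3333333 = 5.5833333

5.5833333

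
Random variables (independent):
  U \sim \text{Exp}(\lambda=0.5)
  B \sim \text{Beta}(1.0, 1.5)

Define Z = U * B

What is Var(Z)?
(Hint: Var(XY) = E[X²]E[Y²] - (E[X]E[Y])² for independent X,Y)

Var(XY) = E[X²]E[Y²] - (E[X]E[Y])²
E[U] = 2, Var(U) = 4
E[B] = 0.4, Var(B) = 0.068571429
E[U²] = 4 + 2² = 8
E[B²] = 0.068571429 + 0.4² = 0.22857143
Var(Z) = 8*0.22857143 - (2*0.4)²
= 1.8285714 - 0.64 = 1.1885714

1.1885714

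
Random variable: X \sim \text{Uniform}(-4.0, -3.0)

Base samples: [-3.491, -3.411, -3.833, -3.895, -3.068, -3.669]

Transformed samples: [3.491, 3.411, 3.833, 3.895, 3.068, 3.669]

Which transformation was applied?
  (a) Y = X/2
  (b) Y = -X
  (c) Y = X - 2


Checking option (b) Y = -X:
  X = -3.491 -> Y = 3.491 ✓
  X = -3.411 -> Y = 3.411 ✓
  X = -3.833 -> Y = 3.833 ✓
All samples match this transformation.

(b) -X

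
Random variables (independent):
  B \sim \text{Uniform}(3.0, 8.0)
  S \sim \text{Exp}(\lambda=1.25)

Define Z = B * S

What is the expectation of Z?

For independent RVs: E[XY] = E[X]*E[Y]
E[B] = 5.5
E[S] = 0.8
E[Z] = 5.5 * 0.8 = 4.4

4.4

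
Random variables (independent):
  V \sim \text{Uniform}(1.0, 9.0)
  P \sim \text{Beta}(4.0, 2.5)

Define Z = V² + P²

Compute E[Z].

E[Z] = E[V²] + E[P²]
E[V²] = Var(V) + E[V]² = 5.3333333 + 25 = 30.333333
E[P²] = Var(P) + E[P]² = 0.031558185 + 0.37869822 = 0.41025641
E[Z] = 30.333333 + 0.41025641 = 30.74359

30.74359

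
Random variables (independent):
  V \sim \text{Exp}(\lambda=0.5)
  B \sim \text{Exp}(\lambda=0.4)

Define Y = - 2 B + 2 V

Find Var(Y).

For independent RVs: Var(aX + bY) = a²Var(X) + b²Var(Y)
Var(V) = 4
Var(B) = 6.25
Var(Y) = 2²*4 + (-2)²*6.25
= 4*4 + 4*6.25 = 41

41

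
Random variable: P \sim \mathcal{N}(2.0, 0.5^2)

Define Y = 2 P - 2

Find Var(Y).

For Y = aP + b: Var(Y) = a² * Var(P)
Var(P) = 0.5^2 = 0.25
Var(Y) = 2² * 0.25 = 4 * 0.25 = 1

1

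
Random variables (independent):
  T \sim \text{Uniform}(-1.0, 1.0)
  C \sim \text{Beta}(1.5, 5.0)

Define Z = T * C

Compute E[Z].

For independent RVs: E[XY] = E[X]*E[Y]
E[T] = 0
E[C] = 0.23076923
E[Z] = 0 * 0.23076923 = 0

0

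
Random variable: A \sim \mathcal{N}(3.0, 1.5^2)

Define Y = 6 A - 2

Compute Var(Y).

For Y = aA + b: Var(Y) = a² * Var(A)
Var(A) = 1.5^2 = 2.25
Var(Y) = 6² * 2.25 = 36 * 2.25 = 81

81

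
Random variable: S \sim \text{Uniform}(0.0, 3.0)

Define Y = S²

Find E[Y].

E[S²] = Var(S) + (E[S])² = 0.75 + 2.25 = 3

3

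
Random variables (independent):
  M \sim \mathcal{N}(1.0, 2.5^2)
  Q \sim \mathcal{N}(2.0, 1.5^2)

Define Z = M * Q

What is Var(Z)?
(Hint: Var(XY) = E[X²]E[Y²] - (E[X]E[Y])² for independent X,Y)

Var(XY) = E[X²]E[Y²] - (E[X]E[Y])²
E[M] = 1, Var(M) = 6.25
E[Q] = 2, Var(Q) = 2.25
E[M²] = 6.25 + 1² = 7.25
E[Q²] = 2.25 + 2² = 6.25
Var(Z) = 7.25*6.25 - (1*2)²
= 45.3125 - 4 = 41.3125

41.3125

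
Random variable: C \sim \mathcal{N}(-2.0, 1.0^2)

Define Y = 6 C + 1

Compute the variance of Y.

For Y = aC + b: Var(Y) = a² * Var(C)
Var(C) = 1.0^2 = 1
Var(Y) = 6² * 1 = 36 * 1 = 36

36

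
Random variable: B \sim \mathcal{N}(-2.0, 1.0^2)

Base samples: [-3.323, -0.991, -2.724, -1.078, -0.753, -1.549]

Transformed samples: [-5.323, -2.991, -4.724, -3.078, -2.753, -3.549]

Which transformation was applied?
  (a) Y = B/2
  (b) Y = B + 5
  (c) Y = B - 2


Checking option (c) Y = B - 2:
  B = -3.323 -> Y = -5.323 ✓
  B = -0.991 -> Y = -2.991 ✓
  B = -2.724 -> Y = -4.724 ✓
All samples match this transformation.

(c) B - 2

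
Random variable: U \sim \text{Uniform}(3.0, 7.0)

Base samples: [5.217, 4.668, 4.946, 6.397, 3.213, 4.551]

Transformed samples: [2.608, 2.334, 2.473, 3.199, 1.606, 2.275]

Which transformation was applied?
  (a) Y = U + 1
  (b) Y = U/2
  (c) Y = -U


Checking option (b) Y = U/2:
  U = 5.217 -> Y = 2.608 ✓
  U = 4.668 -> Y = 2.334 ✓
  U = 4.946 -> Y = 2.473 ✓
All samples match this transformation.

(b) U/2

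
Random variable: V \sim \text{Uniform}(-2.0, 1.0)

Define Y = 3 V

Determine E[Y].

For Y = 3V:
E[Y] = 3 * E[V]
E[V] = (-2 + 1)/2 = -0.5
E[Y] = 3 * (-0.5) = -1.5

-1.5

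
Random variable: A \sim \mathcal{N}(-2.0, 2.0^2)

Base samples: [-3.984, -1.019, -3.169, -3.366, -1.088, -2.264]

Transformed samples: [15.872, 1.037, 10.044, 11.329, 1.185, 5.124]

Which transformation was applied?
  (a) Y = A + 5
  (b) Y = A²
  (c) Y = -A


Checking option (b) Y = A²:
  A = -3.984 -> Y = 15.872 ✓
  A = -1.019 -> Y = 1.037 ✓
  A = -3.169 -> Y = 10.044 ✓
All samples match this transformation.

(b) A²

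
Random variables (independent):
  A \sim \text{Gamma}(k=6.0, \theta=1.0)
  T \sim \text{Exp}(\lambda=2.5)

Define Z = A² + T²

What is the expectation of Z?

E[Z] = E[A²] + E[T²]
E[A²] = Var(A) + E[A]² = 6 + 36 = 42
E[T²] = Var(T) + E[T]² = 0.16 + 0.16 = 0.32
E[Z] = 42 + 0.32 = 42.32

42.32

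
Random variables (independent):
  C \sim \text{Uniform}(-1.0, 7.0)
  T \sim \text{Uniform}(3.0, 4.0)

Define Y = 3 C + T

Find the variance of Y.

For independent RVs: Var(aX + bY) = a²Var(X) + b²Var(Y)
Var(C) = 5.3333333
Var(T) = 0.083333333
Var(Y) = 3²*5.3333333 + 1²*0.083333333
= 9*5.3333333 + 1*0.083333333 = 48.083333

48.083333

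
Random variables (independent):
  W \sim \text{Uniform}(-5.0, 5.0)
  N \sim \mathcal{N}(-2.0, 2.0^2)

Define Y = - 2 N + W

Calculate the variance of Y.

For independent RVs: Var(aX + bY) = a²Var(X) + b²Var(Y)
Var(W) = 8.3333333
Var(N) = 4
Var(Y) = 1²*8.3333333 + (-2)²*4
= 1*8.3333333 + 4*4 = 24.333333

24.333333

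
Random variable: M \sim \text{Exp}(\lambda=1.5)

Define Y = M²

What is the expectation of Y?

Using E[X²] = Var(X) + (E[X])²:
E[M] = 0.66666667
Var(M) = 1/1.5^2 = 0.44444444
E[M²] = 0.44444444 + 0.66666667² = 0.44444444 + 0.44444444 = 0.88888889

0.88888889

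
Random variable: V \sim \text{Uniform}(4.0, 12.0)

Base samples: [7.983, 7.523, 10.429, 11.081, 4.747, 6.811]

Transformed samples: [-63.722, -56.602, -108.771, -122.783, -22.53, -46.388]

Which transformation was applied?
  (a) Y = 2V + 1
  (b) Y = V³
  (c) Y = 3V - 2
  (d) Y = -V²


Checking option (d) Y = -V²:
  V = 7.983 -> Y = -63.722 ✓
  V = 7.523 -> Y = -56.602 ✓
  V = 10.429 -> Y = -108.771 ✓
All samples match this transformation.

(d) -V²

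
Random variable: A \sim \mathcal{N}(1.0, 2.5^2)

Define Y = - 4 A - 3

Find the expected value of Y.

For Y = -4A - 3:
E[Y] = -4 * E[A] - 3
E[A] = 1.0 = 1
E[Y] = -4 * 1 - 3 = -7

-7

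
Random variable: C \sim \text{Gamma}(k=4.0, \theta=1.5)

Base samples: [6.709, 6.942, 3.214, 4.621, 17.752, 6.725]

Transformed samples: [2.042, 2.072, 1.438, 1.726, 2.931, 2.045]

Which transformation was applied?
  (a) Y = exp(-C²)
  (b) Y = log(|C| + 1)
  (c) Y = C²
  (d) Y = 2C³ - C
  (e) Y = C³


Checking option (b) Y = log(|C| + 1):
  C = 6.709 -> Y = 2.042 ✓
  C = 6.942 -> Y = 2.072 ✓
  C = 3.214 -> Y = 1.438 ✓
All samples match this transformation.

(b) log(|C| + 1)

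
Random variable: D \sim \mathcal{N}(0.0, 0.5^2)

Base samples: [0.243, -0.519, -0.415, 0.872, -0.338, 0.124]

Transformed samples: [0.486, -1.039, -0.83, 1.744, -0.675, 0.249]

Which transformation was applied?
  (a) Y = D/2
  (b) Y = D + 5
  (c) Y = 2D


Checking option (c) Y = 2D:
  D = 0.243 -> Y = 0.486 ✓
  D = -0.519 -> Y = -1.039 ✓
  D = -0.415 -> Y = -0.83 ✓
All samples match this transformation.

(c) 2D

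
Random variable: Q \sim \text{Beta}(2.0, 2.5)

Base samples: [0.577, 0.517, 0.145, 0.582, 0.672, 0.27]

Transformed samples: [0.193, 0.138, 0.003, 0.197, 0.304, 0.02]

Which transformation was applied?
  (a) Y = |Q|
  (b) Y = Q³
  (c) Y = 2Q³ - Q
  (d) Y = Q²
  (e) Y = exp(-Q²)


Checking option (b) Y = Q³:
  Q = 0.577 -> Y = 0.193 ✓
  Q = 0.517 -> Y = 0.138 ✓
  Q = 0.145 -> Y = 0.003 ✓
All samples match this transformation.

(b) Q³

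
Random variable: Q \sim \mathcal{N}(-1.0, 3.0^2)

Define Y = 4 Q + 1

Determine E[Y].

For Y = 4Q + 1:
E[Y] = 4 * E[Q] + 1
E[Q] = -1.0 = -1
E[Y] = 4 * (-1) + 1 = -3

-3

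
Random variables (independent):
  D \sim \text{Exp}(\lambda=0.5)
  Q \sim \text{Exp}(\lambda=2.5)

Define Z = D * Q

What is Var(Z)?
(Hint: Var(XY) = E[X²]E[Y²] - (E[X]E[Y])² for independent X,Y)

Var(XY) = E[X²]E[Y²] - (E[X]E[Y])²
E[D] = 2, Var(D) = 4
E[Q] = 0.4, Var(Q) = 0.16
E[D²] = 4 + 2² = 8
E[Q²] = 0.16 + 0.4² = 0.32
Var(Z) = 8*0.32 - (2*0.4)²
= 2.56 - 0.64 = 1.92

1.92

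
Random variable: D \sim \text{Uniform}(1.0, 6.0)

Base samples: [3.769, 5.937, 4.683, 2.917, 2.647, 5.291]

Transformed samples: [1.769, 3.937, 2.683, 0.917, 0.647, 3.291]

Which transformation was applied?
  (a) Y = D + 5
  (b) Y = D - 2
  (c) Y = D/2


Checking option (b) Y = D - 2:
  D = 3.769 -> Y = 1.769 ✓
  D = 5.937 -> Y = 3.937 ✓
  D = 4.683 -> Y = 2.683 ✓
All samples match this transformation.

(b) D - 2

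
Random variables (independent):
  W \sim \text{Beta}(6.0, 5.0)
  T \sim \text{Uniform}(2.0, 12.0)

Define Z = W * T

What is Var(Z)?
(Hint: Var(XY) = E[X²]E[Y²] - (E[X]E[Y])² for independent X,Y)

Var(XY) = E[X²]E[Y²] - (E[X]E[Y])²
E[W] = 0.54545455, Var(W) = 0.020661157
E[T] = 7, Var(T) = 8.3333333
E[W²] = 0.020661157 + 0.54545455² = 0.31818182
E[T²] = 8.3333333 + 7² = 57.333333
Var(Z) = 0.31818182*57.333333 - (0.54545455*7)²
= 18.242424 - 14.578512 = 3.6639118

3.6639118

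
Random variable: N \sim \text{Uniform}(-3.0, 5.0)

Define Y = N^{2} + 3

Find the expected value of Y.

E[Y] = 1*E[N²] + 3
E[N] = 1
E[N²] = Var(N) + (E[N])² = 5.3333333 + 1 = 6.3333333
E[Y] = 1*6.3333333 + 3 = 9.3333333

9.3333333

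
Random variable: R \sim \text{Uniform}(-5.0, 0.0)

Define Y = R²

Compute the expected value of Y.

E[R²] = Var(R) + (E[R])² = 2.0833333 + 6.25 = 8.3333333

8.3333333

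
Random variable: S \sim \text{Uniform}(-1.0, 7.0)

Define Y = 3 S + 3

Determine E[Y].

For Y = 3S + 3:
E[Y] = 3 * E[S] + 3
E[S] = (-1 + 7)/2 = 3
E[Y] = 3 * 3 + 3 = 12

12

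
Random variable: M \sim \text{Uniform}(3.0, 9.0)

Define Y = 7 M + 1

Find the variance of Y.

For Y = aM + b: Var(Y) = a² * Var(M)
Var(M) = (9 - 3)^2/12 = 3
Var(Y) = 7² * 3 = 49 * 3 = 147

147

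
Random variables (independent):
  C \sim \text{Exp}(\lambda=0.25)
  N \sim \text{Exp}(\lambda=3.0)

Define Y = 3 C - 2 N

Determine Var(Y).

For independent RVs: Var(aX + bY) = a²Var(X) + b²Var(Y)
Var(C) = 16
Var(N) = 0.11111111
Var(Y) = 3²*16 + (-2)²*0.11111111
= 9*16 + 4*0.11111111 = 144.44444

144.44444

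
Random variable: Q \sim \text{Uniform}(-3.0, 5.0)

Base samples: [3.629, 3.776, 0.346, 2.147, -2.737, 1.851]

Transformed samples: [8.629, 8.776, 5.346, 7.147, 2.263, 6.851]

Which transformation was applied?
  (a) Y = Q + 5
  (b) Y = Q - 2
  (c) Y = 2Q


Checking option (a) Y = Q + 5:
  Q = 3.629 -> Y = 8.629 ✓
  Q = 3.776 -> Y = 8.776 ✓
  Q = 0.346 -> Y = 5.346 ✓
All samples match this transformation.

(a) Q + 5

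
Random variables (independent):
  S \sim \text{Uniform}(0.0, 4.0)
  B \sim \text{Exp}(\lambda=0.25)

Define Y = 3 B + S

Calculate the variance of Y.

For independent RVs: Var(aX + bY) = a²Var(X) + b²Var(Y)
Var(S) = 1.3333333
Var(B) = 16
Var(Y) = 1²*1.3333333 + 3²*16
= 1*1.3333333 + 9*16 = 145.33333

145.33333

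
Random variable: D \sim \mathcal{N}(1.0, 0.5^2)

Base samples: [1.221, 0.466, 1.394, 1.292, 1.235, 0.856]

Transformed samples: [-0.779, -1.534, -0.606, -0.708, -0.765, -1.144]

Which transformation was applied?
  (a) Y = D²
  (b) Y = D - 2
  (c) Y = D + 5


Checking option (b) Y = D - 2:
  D = 1.221 -> Y = -0.779 ✓
  D = 0.466 -> Y = -1.534 ✓
  D = 1.394 -> Y = -0.606 ✓
All samples match this transformation.

(b) D - 2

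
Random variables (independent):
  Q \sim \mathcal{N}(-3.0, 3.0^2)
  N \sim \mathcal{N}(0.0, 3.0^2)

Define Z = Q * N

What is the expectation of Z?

For independent RVs: E[XY] = E[X]*E[Y]
E[Q] = -3
E[N] = 0
E[Z] = -3 * 0 = 0

0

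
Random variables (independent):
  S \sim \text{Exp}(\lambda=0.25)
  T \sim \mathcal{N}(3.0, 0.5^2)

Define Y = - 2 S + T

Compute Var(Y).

For independent RVs: Var(aX + bY) = a²Var(X) + b²Var(Y)
Var(S) = 16
Var(T) = 0.25
Var(Y) = (-2)²*16 + 1²*0.25
= 4*16 + 1*0.25 = 64.25

64.25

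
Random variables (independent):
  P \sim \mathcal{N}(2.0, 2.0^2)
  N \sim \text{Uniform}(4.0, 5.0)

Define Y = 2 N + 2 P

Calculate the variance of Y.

For independent RVs: Var(aX + bY) = a²Var(X) + b²Var(Y)
Var(P) = 4
Var(N) = 0.083333333
Var(Y) = 2²*4 + 2²*0.083333333
= 4*4 + 4*0.083333333 = 16.333333

16.333333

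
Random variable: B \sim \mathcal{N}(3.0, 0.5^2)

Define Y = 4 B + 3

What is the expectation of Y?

For Y = 4B + 3:
E[Y] = 4 * E[B] + 3
E[B] = 3.0 = 3
E[Y] = 4 * 3 + 3 = 15

15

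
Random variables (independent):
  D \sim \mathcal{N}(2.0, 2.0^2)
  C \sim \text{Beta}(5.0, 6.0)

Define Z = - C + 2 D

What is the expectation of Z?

E[Z] = 2*E[D] - 1*E[C]
E[D] = 2
E[C] = 0.45454545
E[Z] = 2*2 - 1*0.45454545 = 3.5454545

3.5454545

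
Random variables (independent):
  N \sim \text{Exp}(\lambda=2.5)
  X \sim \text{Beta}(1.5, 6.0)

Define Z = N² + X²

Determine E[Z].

E[Z] = E[N²] + E[X²]
E[N²] = Var(N) + E[N]² = 0.16 + 0.16 = 0.32
E[X²] = Var(X) + E[X]² = 0.018823529 + 0.04 = 0.058823529
E[Z] = 0.32 + 0.058823529 = 0.37882353

0.37882353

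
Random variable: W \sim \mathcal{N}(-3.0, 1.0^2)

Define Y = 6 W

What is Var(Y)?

For Y = aW + b: Var(Y) = a² * Var(W)
Var(W) = 1.0^2 = 1
Var(Y) = 6² * 1 = 36 * 1 = 36

36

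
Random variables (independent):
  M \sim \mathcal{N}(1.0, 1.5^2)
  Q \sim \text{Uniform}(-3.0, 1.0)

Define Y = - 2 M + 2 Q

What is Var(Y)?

For independent RVs: Var(aX + bY) = a²Var(X) + b²Var(Y)
Var(M) = 2.25
Var(Q) = 1.3333333
Var(Y) = (-2)²*2.25 + 2²*1.3333333
= 4*2.25 + 4*1.3333333 = 14.333333

14.333333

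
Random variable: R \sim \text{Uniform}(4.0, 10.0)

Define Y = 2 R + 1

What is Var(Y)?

For Y = aR + b: Var(Y) = a² * Var(R)
Var(R) = (10 - 4)^2/12 = 3
Var(Y) = 2² * 3 = 4 * 3 = 12

12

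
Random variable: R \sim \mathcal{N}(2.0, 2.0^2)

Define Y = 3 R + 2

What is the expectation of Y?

For Y = 3R + 2:
E[Y] = 3 * E[R] + 2
E[R] = 2.0 = 2
E[Y] = 3 * 2 + 2 = 8

8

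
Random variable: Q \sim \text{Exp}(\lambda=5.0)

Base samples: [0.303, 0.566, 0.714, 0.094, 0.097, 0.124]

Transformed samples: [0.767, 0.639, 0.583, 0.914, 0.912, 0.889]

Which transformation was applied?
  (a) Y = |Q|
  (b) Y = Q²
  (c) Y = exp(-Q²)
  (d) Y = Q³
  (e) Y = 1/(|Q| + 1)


Checking option (e) Y = 1/(|Q| + 1):
  Q = 0.303 -> Y = 0.767 ✓
  Q = 0.566 -> Y = 0.639 ✓
  Q = 0.714 -> Y = 0.583 ✓
All samples match this transformation.

(e) 1/(|Q| + 1)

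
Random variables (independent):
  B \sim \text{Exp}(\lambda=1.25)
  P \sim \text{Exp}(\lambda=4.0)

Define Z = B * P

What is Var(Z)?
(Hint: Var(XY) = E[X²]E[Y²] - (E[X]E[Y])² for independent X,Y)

Var(XY) = E[X²]E[Y²] - (E[X]E[Y])²
E[B] = 0.8, Var(B) = 0.64
E[P] = 0.25, Var(P) = 0.0625
E[B²] = 0.64 + 0.8² = 1.28
E[P²] = 0.0625 + 0.25² = 0.125
Var(Z) = 1.28*0.125 - (0.8*0.25)²
= 0.16 - 0.04 = 0.12

0.12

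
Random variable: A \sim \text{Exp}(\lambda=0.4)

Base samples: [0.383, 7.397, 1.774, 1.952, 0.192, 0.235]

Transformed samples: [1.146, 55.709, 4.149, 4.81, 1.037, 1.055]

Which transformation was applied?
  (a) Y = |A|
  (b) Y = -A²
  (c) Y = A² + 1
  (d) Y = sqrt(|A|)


Checking option (c) Y = A² + 1:
  A = 0.383 -> Y = 1.146 ✓
  A = 7.397 -> Y = 55.709 ✓
  A = 1.774 -> Y = 4.149 ✓
All samples match this transformation.

(c) A² + 1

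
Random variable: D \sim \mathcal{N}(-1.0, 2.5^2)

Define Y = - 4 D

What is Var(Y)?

For Y = aD + b: Var(Y) = a² * Var(D)
Var(D) = 2.5^2 = 6.25
Var(Y) = (-4)² * 6.25 = 16 * 6.25 = 100

100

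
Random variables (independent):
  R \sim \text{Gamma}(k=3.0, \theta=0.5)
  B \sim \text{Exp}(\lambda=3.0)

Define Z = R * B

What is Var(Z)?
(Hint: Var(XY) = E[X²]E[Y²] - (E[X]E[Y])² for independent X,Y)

Var(XY) = E[X²]E[Y²] - (E[X]E[Y])²
E[R] = 1.5, Var(R) = 0.75
E[B] = 0.33333333, Var(B) = 0.11111111
E[R²] = 0.75 + 1.5² = 3
E[B²] = 0.11111111 + 0.33333333² = 0.22222222
Var(Z) = 3*0.22222222 - (1.5*0.33333333)²
= 0.66666667 - 0.25 = 0.41666667

0.41666667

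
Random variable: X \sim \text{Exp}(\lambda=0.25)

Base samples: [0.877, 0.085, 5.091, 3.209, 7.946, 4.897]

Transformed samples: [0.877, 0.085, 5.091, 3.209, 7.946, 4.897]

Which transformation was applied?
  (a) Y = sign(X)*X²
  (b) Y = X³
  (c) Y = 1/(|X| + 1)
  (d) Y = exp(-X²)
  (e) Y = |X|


Checking option (e) Y = |X|:
  X = 0.877 -> Y = 0.877 ✓
  X = 0.085 -> Y = 0.085 ✓
  X = 5.091 -> Y = 5.091 ✓
All samples match this transformation.

(e) |X|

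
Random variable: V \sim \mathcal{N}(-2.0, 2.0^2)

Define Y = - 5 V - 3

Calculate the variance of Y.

For Y = aV + b: Var(Y) = a² * Var(V)
Var(V) = 2.0^2 = 4
Var(Y) = (-5)² * 4 = 25 * 4 = 100

100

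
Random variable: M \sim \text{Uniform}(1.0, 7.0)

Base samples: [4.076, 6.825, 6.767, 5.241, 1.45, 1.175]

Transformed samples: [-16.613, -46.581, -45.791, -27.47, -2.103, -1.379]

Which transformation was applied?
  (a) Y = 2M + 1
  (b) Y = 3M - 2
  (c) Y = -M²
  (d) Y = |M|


Checking option (c) Y = -M²:
  M = 4.076 -> Y = -16.613 ✓
  M = 6.825 -> Y = -46.581 ✓
  M = 6.767 -> Y = -45.791 ✓
All samples match this transformation.

(c) -M²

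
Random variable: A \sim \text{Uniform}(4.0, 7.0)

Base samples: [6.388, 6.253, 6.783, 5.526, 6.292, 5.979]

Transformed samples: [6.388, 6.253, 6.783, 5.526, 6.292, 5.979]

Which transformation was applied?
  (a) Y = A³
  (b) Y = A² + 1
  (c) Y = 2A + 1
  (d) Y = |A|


Checking option (d) Y = |A|:
  A = 6.388 -> Y = 6.388 ✓
  A = 6.253 -> Y = 6.253 ✓
  A = 6.783 -> Y = 6.783 ✓
All samples match this transformation.

(d) |A|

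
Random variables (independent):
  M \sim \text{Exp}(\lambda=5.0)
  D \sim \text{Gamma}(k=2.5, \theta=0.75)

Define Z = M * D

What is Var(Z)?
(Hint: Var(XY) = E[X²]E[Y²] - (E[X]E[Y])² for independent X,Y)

Var(XY) = E[X²]E[Y²] - (E[X]E[Y])²
E[M] = 0.2, Var(M) = 0.04
E[D] = 1.875, Var(D) = 1.40625
E[M²] = 0.04 + 0.2² = 0.08
E[D²] = 1.40625 + 1.875² = 4.921875
Var(Z) = 0.08*4.921875 - (0.2*1.875)²
= 0.39375 - 0.140625 = 0.253125

0.253125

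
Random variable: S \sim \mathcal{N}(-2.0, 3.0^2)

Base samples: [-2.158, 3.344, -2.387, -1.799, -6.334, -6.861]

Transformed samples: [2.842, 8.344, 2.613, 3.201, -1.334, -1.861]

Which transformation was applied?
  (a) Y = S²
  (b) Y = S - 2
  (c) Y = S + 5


Checking option (c) Y = S + 5:
  S = -2.158 -> Y = 2.842 ✓
  S = 3.344 -> Y = 8.344 ✓
  S = -2.387 -> Y = 2.613 ✓
All samples match this transformation.

(c) S + 5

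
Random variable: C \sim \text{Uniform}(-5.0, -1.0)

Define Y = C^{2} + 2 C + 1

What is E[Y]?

E[Y] = 1*E[C²] + 2*E[C] + 1
E[C] = -3
E[C²] = Var(C) + (E[C])² = 1.3333333 + 9 = 10.333333
E[Y] = 1*10.333333 + 2*(-3) + 1 = 5.3333333

5.3333333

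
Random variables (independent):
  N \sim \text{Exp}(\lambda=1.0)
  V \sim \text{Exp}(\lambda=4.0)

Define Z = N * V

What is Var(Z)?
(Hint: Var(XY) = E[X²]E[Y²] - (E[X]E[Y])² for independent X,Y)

Var(XY) = E[X²]E[Y²] - (E[X]E[Y])²
E[N] = 1, Var(N) = 1
E[V] = 0.25, Var(V) = 0.0625
E[N²] = 1 + 1² = 2
E[V²] = 0.0625 + 0.25² = 0.125
Var(Z) = 2*0.125 - (1*0.25)²
= 0.25 - 0.0625 = 0.1875

0.1875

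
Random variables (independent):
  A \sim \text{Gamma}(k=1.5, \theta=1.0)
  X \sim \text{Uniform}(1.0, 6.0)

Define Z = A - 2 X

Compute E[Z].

E[Z] = 1*E[A] - 2*E[X]
E[A] = 1.5
E[X] = 3.5
E[Z] = 1*1.5 - 2*3.5 = -5.5

-5.5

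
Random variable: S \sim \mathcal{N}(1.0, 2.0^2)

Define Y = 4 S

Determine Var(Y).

For Y = aS + b: Var(Y) = a² * Var(S)
Var(S) = 2.0^2 = 4
Var(Y) = 4² * 4 = 16 * 4 = 64

64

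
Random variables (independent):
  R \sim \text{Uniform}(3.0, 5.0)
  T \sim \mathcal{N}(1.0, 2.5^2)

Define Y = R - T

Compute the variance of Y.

For independent RVs: Var(aX + bY) = a²Var(X) + b²Var(Y)
Var(R) = 0.33333333
Var(T) = 6.25
Var(Y) = 1²*0.33333333 + (-1)²*6.25
= 1*0.33333333 + 1*6.25 = 6.5833333

6.5833333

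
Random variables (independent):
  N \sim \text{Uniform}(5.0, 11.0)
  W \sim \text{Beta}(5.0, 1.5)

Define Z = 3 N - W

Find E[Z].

E[Z] = 3*E[N] - 1*E[W]
E[N] = 8
E[W] = 0.76923077
E[Z] = 3*8 - 1*0.76923077 = 23.230769

23.230769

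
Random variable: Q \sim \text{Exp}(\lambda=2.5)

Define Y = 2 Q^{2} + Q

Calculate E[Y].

E[Y] = 2*E[Q²] + 1*E[Q]
E[Q] = 0.4
E[Q²] = Var(Q) + (E[Q])² = 0.16 + 0.16 = 0.32
E[Y] = 2*0.32 + 1*0.4 = 1.04

1.04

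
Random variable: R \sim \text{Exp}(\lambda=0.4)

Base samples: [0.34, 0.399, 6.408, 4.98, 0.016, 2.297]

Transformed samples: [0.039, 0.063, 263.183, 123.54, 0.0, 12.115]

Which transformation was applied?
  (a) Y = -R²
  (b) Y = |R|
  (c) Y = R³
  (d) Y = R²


Checking option (c) Y = R³:
  R = 0.34 -> Y = 0.039 ✓
  R = 0.399 -> Y = 0.063 ✓
  R = 6.408 -> Y = 263.183 ✓
All samples match this transformation.

(c) R³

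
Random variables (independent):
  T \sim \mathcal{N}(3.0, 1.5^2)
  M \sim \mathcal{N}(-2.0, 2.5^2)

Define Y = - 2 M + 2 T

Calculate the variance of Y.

For independent RVs: Var(aX + bY) = a²Var(X) + b²Var(Y)
Var(T) = 2.25
Var(M) = 6.25
Var(Y) = 2²*2.25 + (-2)²*6.25
= 4*2.25 + 4*6.25 = 34

34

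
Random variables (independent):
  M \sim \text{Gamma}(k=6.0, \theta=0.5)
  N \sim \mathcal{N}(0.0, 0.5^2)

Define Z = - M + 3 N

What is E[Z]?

E[Z] = -1*E[M] + 3*E[N]
E[M] = 3
E[N] = 0
E[Z] = -1*3 + 3*0 = -3

-3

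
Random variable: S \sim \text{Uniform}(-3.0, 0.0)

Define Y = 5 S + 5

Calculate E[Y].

For Y = 5S + 5:
E[Y] = 5 * E[S] + 5
E[S] = (-3 + 0)/2 = -1.5
E[Y] = 5 * (-1.5) + 5 = -2.5

-2.5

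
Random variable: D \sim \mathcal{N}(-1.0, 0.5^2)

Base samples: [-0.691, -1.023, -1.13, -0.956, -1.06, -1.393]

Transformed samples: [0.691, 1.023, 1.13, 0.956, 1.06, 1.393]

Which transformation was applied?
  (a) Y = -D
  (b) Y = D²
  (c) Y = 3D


Checking option (a) Y = -D:
  D = -0.691 -> Y = 0.691 ✓
  D = -1.023 -> Y = 1.023 ✓
  D = -1.13 -> Y = 1.13 ✓
All samples match this transformation.

(a) -D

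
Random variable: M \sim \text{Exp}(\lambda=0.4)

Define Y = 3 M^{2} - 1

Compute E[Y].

E[Y] = 3*E[M²] - 1
E[M] = 2.5
E[M²] = Var(M) + (E[M])² = 6.25 + 6.25 = 12.5
E[Y] = 3*12.5 - 1 = 36.5

36.5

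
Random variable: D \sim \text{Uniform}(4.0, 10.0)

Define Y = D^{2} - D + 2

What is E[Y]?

E[Y] = 1*E[D²] - 1*E[D] + 2
E[D] = 7
E[D²] = Var(D) + (E[D])² = 3 + 49 = 52
E[Y] = 1*52 - 1*7 + 2 = 47

47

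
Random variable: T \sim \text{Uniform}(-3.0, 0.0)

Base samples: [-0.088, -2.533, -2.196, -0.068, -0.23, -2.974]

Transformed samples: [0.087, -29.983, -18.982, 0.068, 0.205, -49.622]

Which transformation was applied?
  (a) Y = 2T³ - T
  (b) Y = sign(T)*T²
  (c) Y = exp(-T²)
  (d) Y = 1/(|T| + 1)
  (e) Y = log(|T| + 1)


Checking option (a) Y = 2T³ - T:
  T = -0.088 -> Y = 0.087 ✓
  T = -2.533 -> Y = -29.983 ✓
  T = -2.196 -> Y = -18.982 ✓
All samples match this transformation.

(a) 2T³ - T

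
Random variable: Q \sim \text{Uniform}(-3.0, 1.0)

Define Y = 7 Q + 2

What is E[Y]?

For Y = 7Q + 2:
E[Y] = 7 * E[Q] + 2
E[Q] = (-3 + 1)/2 = -1
E[Y] = 7 * (-1) + 2 = -5

-5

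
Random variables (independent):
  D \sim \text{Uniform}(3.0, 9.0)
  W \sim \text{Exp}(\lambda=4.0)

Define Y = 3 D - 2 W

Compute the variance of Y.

For independent RVs: Var(aX + bY) = a²Var(X) + b²Var(Y)
Var(D) = 3
Var(W) = 0.0625
Var(Y) = 3²*3 + (-2)²*0.0625
= 9*3 + 4*0.0625 = 27.25

27.25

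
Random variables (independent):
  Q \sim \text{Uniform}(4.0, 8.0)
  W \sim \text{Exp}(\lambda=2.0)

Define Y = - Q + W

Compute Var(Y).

For independent RVs: Var(aX + bY) = a²Var(X) + b²Var(Y)
Var(Q) = 1.3333333
Var(W) = 0.25
Var(Y) = (-1)²*1.3333333 + 1²*0.25
= 1*1.3333333 + 1*0.25 = 1.5833333

1.5833333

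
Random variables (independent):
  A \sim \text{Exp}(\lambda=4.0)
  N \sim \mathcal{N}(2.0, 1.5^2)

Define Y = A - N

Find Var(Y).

For independent RVs: Var(aX + bY) = a²Var(X) + b²Var(Y)
Var(A) = 0.0625
Var(N) = 2.25
Var(Y) = 1²*0.0625 + (-1)²*2.25
= 1*0.0625 + 1*2.25 = 2.3125

2.3125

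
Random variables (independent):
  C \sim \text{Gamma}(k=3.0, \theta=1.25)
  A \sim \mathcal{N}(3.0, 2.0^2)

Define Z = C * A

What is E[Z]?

For independent RVs: E[XY] = E[X]*E[Y]
E[C] = 3.75
E[A] = 3
E[Z] = 3.75 * 3 = 11.25

11.25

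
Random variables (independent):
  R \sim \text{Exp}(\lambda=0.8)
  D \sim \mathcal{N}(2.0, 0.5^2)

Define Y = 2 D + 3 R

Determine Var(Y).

For independent RVs: Var(aX + bY) = a²Var(X) + b²Var(Y)
Var(R) = 1.5625
Var(D) = 0.25
Var(Y) = 3²*1.5625 + 2²*0.25
= 9*1.5625 + 4*0.25 = 15.0625

15.0625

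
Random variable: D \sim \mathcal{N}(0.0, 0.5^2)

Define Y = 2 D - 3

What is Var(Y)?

For Y = aD + b: Var(Y) = a² * Var(D)
Var(D) = 0.5^2 = 0.25
Var(Y) = 2² * 0.25 = 4 * 0.25 = 1

1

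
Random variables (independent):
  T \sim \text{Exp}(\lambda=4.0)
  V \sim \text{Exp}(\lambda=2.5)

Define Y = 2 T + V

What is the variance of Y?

For independent RVs: Var(aX + bY) = a²Var(X) + b²Var(Y)
Var(T) = 0.0625
Var(V) = 0.16
Var(Y) = 2²*0.0625 + 1²*0.16
= 4*0.0625 + 1*0.16 = 0.41

0.41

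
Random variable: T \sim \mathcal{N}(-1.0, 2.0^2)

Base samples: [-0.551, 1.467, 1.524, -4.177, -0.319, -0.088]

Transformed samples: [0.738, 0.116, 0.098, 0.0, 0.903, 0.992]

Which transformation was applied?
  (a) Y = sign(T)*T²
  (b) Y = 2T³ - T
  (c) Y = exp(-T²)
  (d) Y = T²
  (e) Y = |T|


Checking option (c) Y = exp(-T²):
  T = -0.551 -> Y = 0.738 ✓
  T = 1.467 -> Y = 0.116 ✓
  T = 1.524 -> Y = 0.098 ✓
All samples match this transformation.

(c) exp(-T²)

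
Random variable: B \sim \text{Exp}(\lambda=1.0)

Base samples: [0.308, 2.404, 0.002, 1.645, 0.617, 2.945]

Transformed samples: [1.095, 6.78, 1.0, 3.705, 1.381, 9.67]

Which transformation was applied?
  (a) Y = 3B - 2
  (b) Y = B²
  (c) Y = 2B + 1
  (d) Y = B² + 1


Checking option (d) Y = B² + 1:
  B = 0.308 -> Y = 1.095 ✓
  B = 2.404 -> Y = 6.78 ✓
  B = 0.002 -> Y = 1.0 ✓
All samples match this transformation.

(d) B² + 1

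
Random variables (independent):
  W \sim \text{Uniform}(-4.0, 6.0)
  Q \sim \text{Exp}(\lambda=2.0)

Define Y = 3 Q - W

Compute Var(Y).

For independent RVs: Var(aX + bY) = a²Var(X) + b²Var(Y)
Var(W) = 8.3333333
Var(Q) = 0.25
Var(Y) = (-1)²*8.3333333 + 3²*0.25
= 1*8.3333333 + 9*0.25 = 10.583333

10.583333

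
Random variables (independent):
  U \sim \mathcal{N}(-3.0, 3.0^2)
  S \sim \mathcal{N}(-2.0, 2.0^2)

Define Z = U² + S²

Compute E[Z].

E[Z] = E[U²] + E[S²]
E[U²] = Var(U) + E[U]² = 9 + 9 = 18
E[S²] = Var(S) + E[S]² = 4 + 4 = 8
E[Z] = 18 + 8 = 26

26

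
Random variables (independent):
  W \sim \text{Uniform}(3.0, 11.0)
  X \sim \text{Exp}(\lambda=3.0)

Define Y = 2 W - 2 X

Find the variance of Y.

For independent RVs: Var(aX + bY) = a²Var(X) + b²Var(Y)
Var(W) = 5.3333333
Var(X) = 0.11111111
Var(Y) = 2²*5.3333333 + (-2)²*0.11111111
= 4*5.3333333 + 4*0.11111111 = 21.777778

21.777778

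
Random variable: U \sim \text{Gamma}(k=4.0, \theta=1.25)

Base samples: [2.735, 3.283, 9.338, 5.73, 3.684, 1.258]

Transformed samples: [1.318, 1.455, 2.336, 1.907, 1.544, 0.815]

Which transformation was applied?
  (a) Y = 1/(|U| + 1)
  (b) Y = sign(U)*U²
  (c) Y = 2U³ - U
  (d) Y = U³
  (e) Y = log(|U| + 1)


Checking option (e) Y = log(|U| + 1):
  U = 2.735 -> Y = 1.318 ✓
  U = 3.283 -> Y = 1.455 ✓
  U = 9.338 -> Y = 2.336 ✓
All samples match this transformation.

(e) log(|U| + 1)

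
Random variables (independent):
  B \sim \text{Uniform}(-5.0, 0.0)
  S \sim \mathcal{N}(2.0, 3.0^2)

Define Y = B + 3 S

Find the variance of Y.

For independent RVs: Var(aX + bY) = a²Var(X) + b²Var(Y)
Var(B) = 2.0833333
Var(S) = 9
Var(Y) = 1²*2.0833333 + 3²*9
= 1*2.0833333 + 9*9 = 83.083333

83.083333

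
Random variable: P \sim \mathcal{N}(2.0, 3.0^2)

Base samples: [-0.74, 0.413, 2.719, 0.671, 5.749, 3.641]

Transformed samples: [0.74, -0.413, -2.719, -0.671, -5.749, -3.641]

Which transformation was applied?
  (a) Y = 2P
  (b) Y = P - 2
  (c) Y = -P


Checking option (c) Y = -P:
  P = -0.74 -> Y = 0.74 ✓
  P = 0.413 -> Y = -0.413 ✓
  P = 2.719 -> Y = -2.719 ✓
All samples match this transformation.

(c) -P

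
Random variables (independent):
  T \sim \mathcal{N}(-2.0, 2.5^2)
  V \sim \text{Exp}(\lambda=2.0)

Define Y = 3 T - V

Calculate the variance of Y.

For independent RVs: Var(aX + bY) = a²Var(X) + b²Var(Y)
Var(T) = 6.25
Var(V) = 0.25
Var(Y) = 3²*6.25 + (-1)²*0.25
= 9*6.25 + 1*0.25 = 56.5

56.5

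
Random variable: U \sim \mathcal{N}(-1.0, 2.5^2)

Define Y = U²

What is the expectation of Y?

Using E[X²] = Var(X) + (E[X])²:
E[U] = -1
Var(U) = 2.5^2 = 6.25
E[U²] = 6.25 + (-1)² = 6.25 + 1 = 7.25

7.25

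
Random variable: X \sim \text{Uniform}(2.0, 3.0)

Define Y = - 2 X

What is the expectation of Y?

For Y = -2X:
E[Y] = -2 * E[X]
E[X] = (2 + 3)/2 = 2.5
E[Y] = -2 * 2.5 = -5

-5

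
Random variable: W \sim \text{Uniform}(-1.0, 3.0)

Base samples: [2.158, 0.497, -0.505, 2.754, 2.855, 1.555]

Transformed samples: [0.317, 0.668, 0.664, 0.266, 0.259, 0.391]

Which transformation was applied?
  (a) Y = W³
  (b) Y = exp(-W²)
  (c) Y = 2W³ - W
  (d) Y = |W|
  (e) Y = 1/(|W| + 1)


Checking option (e) Y = 1/(|W| + 1):
  W = 2.158 -> Y = 0.317 ✓
  W = 0.497 -> Y = 0.668 ✓
  W = -0.505 -> Y = 0.664 ✓
All samples match this transformation.

(e) 1/(|W| + 1)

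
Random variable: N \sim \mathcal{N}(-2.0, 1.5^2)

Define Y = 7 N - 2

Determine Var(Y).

For Y = aN + b: Var(Y) = a² * Var(N)
Var(N) = 1.5^2 = 2.25
Var(Y) = 7² * 2.25 = 49 * 2.25 = 110.25

110.25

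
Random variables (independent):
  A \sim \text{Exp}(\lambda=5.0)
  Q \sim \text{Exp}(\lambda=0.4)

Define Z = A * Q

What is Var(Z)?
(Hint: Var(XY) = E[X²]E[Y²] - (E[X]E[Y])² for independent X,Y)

Var(XY) = E[X²]E[Y²] - (E[X]E[Y])²
E[A] = 0.2, Var(A) = 0.04
E[Q] = 2.5, Var(Q) = 6.25
E[A²] = 0.04 + 0.2² = 0.08
E[Q²] = 6.25 + 2.5² = 12.5
Var(Z) = 0.08*12.5 - (0.2*2.5)²
= 1 - 0.25 = 0.75

0.75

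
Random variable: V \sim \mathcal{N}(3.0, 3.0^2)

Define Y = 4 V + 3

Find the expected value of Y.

For Y = 4V + 3:
E[Y] = 4 * E[V] + 3
E[V] = 3.0 = 3
E[Y] = 4 * 3 + 3 = 15

15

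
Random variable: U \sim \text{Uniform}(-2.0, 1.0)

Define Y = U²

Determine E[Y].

E[U²] = Var(U) + (E[U])² = 0.75 + 0.25 = 1

1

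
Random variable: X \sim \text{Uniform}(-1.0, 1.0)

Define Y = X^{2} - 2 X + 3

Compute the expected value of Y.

E[Y] = 1*E[X²] - 2*E[X] + 3
E[X] = 0
E[X²] = Var(X) + (E[X])² = 0.33333333 + 0 = 0.33333333
E[Y] = 1*0.33333333 - 2*0 + 3 = 3.3333333

3.3333333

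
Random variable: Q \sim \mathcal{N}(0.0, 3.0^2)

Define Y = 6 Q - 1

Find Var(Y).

For Y = aQ + b: Var(Y) = a² * Var(Q)
Var(Q) = 3.0^2 = 9
Var(Y) = 6² * 9 = 36 * 9 = 324

324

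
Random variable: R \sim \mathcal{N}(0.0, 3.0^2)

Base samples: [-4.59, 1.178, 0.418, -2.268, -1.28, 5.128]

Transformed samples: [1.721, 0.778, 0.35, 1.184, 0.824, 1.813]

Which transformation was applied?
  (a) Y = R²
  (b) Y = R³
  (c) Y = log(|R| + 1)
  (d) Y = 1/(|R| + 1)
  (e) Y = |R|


Checking option (c) Y = log(|R| + 1):
  R = -4.59 -> Y = 1.721 ✓
  R = 1.178 -> Y = 0.778 ✓
  R = 0.418 -> Y = 0.35 ✓
All samples match this transformation.

(c) log(|R| + 1)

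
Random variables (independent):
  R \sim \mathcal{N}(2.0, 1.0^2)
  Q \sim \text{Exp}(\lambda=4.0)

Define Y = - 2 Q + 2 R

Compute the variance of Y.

For independent RVs: Var(aX + bY) = a²Var(X) + b²Var(Y)
Var(R) = 1
Var(Q) = 0.0625
Var(Y) = 2²*1 + (-2)²*0.0625
= 4*1 + 4*0.0625 = 4.25

4.25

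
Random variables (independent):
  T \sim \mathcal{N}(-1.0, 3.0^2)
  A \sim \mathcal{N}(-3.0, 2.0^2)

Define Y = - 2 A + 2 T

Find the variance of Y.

For independent RVs: Var(aX + bY) = a²Var(X) + b²Var(Y)
Var(T) = 9
Var(A) = 4
Var(Y) = 2²*9 + (-2)²*4
= 4*9 + 4*4 = 52

52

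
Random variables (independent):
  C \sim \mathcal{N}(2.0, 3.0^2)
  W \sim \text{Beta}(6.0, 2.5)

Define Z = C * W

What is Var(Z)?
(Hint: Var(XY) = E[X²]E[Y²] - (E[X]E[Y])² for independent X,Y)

Var(XY) = E[X²]E[Y²] - (E[X]E[Y])²
E[C] = 2, Var(C) = 9
E[W] = 0.70588235, Var(W) = 0.021853943
E[C²] = 9 + 2² = 13
E[W²] = 0.021853943 + 0.70588235² = 0.52012384
Var(Z) = 13*0.52012384 - (2*0.70588235)²
= 6.7616099 - 1.9930796 = 4.7685303

4.7685303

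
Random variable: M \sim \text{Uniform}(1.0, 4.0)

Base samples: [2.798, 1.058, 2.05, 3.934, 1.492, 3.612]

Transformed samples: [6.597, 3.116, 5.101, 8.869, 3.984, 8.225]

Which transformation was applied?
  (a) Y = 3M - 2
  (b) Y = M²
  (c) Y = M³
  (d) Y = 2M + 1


Checking option (d) Y = 2M + 1:
  M = 2.798 -> Y = 6.597 ✓
  M = 1.058 -> Y = 3.116 ✓
  M = 2.05 -> Y = 5.101 ✓
All samples match this transformation.

(d) 2M + 1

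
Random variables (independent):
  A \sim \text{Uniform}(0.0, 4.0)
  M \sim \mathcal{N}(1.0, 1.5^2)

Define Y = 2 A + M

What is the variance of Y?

For independent RVs: Var(aX + bY) = a²Var(X) + b²Var(Y)
Var(A) = 1.3333333
Var(M) = 2.25
Var(Y) = 2²*1.3333333 + 1²*2.25
= 4*1.3333333 + 1*2.25 = 7.5833333

7.5833333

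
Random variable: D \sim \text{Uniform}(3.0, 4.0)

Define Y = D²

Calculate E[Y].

Using E[X²] = Var(X) + (E[X])²:
E[D] = 3.5
Var(D) = (4 - 3)^2/12 = 0.083333333
E[D²] = 0.083333333 + 3.5² = 0.083333333 + 12.25 = 12.333333

12.333333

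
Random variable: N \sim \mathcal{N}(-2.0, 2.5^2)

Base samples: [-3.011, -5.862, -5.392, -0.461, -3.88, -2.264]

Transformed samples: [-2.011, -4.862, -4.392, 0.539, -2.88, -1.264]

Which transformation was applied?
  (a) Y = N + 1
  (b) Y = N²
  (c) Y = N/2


Checking option (a) Y = N + 1:
  N = -3.011 -> Y = -2.011 ✓
  N = -5.862 -> Y = -4.862 ✓
  N = -5.392 -> Y = -4.392 ✓
All samples match this transformation.

(a) N + 1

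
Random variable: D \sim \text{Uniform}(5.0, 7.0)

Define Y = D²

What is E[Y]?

E[D²] = Var(D) + (E[D])² = 0.33333333 + 36 = 36.333333

36.333333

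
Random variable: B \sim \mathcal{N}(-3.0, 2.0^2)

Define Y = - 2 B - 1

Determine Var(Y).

For Y = aB + b: Var(Y) = a² * Var(B)
Var(B) = 2.0^2 = 4
Var(Y) = (-2)² * 4 = 4 * 4 = 16

16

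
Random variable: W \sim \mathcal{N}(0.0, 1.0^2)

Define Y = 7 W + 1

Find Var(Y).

For Y = aW + b: Var(Y) = a² * Var(W)
Var(W) = 1.0^2 = 1
Var(Y) = 7² * 1 = 49 * 1 = 49

49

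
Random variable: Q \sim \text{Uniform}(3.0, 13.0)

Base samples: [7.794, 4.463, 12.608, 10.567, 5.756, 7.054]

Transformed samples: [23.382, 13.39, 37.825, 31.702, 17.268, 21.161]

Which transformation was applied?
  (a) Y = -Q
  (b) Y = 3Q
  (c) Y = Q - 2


Checking option (b) Y = 3Q:
  Q = 7.794 -> Y = 23.382 ✓
  Q = 4.463 -> Y = 13.39 ✓
  Q = 12.608 -> Y = 37.825 ✓
All samples match this transformation.

(b) 3Q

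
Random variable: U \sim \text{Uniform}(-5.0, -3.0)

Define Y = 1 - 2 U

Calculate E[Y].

For Y = -2U + 1:
E[Y] = -2 * E[U] + 1
E[U] = (-5 - 3)/2 = -4
E[Y] = -2 * (-4) + 1 = 9

9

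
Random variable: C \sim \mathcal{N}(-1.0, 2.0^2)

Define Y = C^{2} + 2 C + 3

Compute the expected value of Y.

E[Y] = 1*E[C²] + 2*E[C] + 3
E[C] = -1
E[C²] = Var(C) + (E[C])² = 4 + 1 = 5
E[Y] = 1*5 + 2*(-1) + 3 = 6

6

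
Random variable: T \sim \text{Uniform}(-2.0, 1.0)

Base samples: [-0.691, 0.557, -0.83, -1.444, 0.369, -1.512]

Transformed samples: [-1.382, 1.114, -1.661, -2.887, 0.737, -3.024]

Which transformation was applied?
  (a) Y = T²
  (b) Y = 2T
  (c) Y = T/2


Checking option (b) Y = 2T:
  T = -0.691 -> Y = -1.382 ✓
  T = 0.557 -> Y = 1.114 ✓
  T = -0.83 -> Y = -1.661 ✓
All samples match this transformation.

(b) 2T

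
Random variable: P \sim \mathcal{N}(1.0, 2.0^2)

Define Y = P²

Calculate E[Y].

E[P²] = Var(P) + (E[P])² = 4 + 1 = 5

5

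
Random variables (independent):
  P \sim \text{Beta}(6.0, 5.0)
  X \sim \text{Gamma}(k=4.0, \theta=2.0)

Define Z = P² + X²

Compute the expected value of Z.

E[Z] = E[P²] + E[X²]
E[P²] = Var(P) + E[P]² = 0.020661157 + 0.29752066 = 0.31818182
E[X²] = Var(X) + E[X]² = 16 + 64 = 80
E[Z] = 0.31818182 + 80 = 80.318182

80.318182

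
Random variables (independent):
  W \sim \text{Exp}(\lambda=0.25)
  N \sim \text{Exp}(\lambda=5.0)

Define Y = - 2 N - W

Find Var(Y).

For independent RVs: Var(aX + bY) = a²Var(X) + b²Var(Y)
Var(W) = 16
Var(N) = 0.04
Var(Y) = (-1)²*16 + (-2)²*0.04
= 1*16 + 4*0.04 = 16.16

16.16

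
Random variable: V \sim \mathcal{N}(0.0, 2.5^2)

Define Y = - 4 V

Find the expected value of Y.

For Y = -4V:
E[Y] = -4 * E[V]
E[V] = 0.0 = 0
E[Y] = -4 * 0 = 0

0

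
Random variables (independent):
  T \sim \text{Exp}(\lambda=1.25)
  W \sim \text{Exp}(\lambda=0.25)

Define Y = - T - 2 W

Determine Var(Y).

For independent RVs: Var(aX + bY) = a²Var(X) + b²Var(Y)
Var(T) = 0.64
Var(W) = 16
Var(Y) = (-1)²*0.64 + (-2)²*16
= 1*0.64 + 4*16 = 64.64

64.64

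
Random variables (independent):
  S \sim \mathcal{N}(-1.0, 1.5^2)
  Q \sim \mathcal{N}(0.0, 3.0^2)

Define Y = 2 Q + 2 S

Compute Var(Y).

For independent RVs: Var(aX + bY) = a²Var(X) + b²Var(Y)
Var(S) = 2.25
Var(Q) = 9
Var(Y) = 2²*2.25 + 2²*9
= 4*2.25 + 4*9 = 45

45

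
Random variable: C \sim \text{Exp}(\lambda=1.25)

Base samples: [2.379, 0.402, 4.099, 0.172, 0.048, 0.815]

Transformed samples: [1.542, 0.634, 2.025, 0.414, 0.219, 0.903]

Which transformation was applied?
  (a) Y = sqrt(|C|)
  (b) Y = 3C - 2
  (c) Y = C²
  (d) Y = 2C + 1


Checking option (a) Y = sqrt(|C|):
  C = 2.379 -> Y = 1.542 ✓
  C = 0.402 -> Y = 0.634 ✓
  C = 4.099 -> Y = 2.025 ✓
All samples match this transformation.

(a) sqrt(|C|)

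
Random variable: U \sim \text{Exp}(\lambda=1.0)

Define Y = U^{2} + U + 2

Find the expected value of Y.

E[Y] = 1*E[U²] + 1*E[U] + 2
E[U] = 1
E[U²] = Var(U) + (E[U])² = 1 + 1 = 2
E[Y] = 1*2 + 1*1 + 2 = 5

5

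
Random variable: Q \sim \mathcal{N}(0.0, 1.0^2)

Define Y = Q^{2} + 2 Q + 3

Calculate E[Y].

E[Y] = 1*E[Q²] + 2*E[Q] + 3
E[Q] = 0
E[Q²] = Var(Q) + (E[Q])² = 1 + 0 = 1
E[Y] = 1*1 + 2*0 + 3 = 4

4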